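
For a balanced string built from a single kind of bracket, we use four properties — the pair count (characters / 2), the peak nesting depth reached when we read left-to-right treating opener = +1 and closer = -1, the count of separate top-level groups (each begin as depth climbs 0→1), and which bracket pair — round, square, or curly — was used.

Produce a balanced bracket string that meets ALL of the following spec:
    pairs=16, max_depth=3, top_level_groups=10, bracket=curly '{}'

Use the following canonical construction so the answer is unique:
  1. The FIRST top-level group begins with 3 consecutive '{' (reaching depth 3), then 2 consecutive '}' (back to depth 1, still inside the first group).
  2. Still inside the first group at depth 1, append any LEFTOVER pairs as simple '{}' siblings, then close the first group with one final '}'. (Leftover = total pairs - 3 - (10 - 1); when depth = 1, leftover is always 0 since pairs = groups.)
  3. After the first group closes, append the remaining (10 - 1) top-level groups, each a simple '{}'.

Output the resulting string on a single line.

Spec: pairs=16 depth=3 groups=10
Leftover pairs = 16 - 3 - (10-1) = 4
First group: deep chain of depth 3 + 4 sibling pairs
Remaining 9 groups: simple '{}' each

Answer: {{{}}{}{}{}{}}{}{}{}{}{}{}{}{}{}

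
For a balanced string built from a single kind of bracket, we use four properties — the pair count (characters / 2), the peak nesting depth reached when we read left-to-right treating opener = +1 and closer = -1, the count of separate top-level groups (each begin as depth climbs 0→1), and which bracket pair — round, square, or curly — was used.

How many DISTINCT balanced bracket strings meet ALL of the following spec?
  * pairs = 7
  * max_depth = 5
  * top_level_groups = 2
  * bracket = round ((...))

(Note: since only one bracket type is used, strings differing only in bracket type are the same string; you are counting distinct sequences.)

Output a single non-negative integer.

Answer: 16

Derivation:
Spec: pairs=7 depth=5 groups=2
Count(depth <= 5) = 130
Count(depth <= 4) = 114
Count(depth == 5) = 130 - 114 = 16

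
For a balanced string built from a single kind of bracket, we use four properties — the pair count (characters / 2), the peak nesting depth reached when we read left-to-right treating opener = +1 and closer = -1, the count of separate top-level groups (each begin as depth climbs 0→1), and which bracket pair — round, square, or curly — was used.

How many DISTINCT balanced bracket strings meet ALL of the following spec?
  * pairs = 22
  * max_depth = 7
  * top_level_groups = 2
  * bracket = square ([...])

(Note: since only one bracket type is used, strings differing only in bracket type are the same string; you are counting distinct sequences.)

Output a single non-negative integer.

Answer: 5821914031

Derivation:
Spec: pairs=22 depth=7 groups=2
Count(depth <= 7) = 14503236352
Count(depth <= 6) = 8681322321
Count(depth == 7) = 14503236352 - 8681322321 = 5821914031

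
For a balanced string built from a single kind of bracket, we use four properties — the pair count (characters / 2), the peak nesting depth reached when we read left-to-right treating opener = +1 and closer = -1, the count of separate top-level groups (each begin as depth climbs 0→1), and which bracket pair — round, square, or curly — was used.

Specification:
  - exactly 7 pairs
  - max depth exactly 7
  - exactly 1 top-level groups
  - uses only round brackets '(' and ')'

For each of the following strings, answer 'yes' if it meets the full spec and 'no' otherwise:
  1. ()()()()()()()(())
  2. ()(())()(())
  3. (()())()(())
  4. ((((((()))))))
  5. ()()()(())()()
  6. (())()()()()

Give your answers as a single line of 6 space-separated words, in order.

Answer: no no no yes no no

Derivation:
String 1 '()()()()()()()(())': depth seq [1 0 1 0 1 0 1 0 1 0 1 0 1 0 1 2 1 0]
  -> pairs=9 depth=2 groups=8 -> no
String 2 '()(())()(())': depth seq [1 0 1 2 1 0 1 0 1 2 1 0]
  -> pairs=6 depth=2 groups=4 -> no
String 3 '(()())()(())': depth seq [1 2 1 2 1 0 1 0 1 2 1 0]
  -> pairs=6 depth=2 groups=3 -> no
String 4 '((((((()))))))': depth seq [1 2 3 4 5 6 7 6 5 4 3 2 1 0]
  -> pairs=7 depth=7 groups=1 -> yes
String 5 '()()()(())()()': depth seq [1 0 1 0 1 0 1 2 1 0 1 0 1 0]
  -> pairs=7 depth=2 groups=6 -> no
String 6 '(())()()()()': depth seq [1 2 1 0 1 0 1 0 1 0 1 0]
  -> pairs=6 depth=2 groups=5 -> no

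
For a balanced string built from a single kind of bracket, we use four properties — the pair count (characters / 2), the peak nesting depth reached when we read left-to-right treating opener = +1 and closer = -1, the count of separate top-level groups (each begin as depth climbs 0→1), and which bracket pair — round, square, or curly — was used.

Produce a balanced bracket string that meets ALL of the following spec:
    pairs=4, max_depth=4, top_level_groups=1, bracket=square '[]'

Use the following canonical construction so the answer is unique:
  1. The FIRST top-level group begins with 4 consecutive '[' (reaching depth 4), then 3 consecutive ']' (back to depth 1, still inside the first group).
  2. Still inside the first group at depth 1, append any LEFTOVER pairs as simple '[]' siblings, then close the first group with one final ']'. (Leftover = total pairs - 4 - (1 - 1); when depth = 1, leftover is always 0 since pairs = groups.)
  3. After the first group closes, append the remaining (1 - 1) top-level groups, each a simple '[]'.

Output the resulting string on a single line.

Spec: pairs=4 depth=4 groups=1
Leftover pairs = 4 - 4 - (1-1) = 0
First group: deep chain of depth 4 + 0 sibling pairs
Remaining 0 groups: simple '[]' each

Answer: [[[[]]]]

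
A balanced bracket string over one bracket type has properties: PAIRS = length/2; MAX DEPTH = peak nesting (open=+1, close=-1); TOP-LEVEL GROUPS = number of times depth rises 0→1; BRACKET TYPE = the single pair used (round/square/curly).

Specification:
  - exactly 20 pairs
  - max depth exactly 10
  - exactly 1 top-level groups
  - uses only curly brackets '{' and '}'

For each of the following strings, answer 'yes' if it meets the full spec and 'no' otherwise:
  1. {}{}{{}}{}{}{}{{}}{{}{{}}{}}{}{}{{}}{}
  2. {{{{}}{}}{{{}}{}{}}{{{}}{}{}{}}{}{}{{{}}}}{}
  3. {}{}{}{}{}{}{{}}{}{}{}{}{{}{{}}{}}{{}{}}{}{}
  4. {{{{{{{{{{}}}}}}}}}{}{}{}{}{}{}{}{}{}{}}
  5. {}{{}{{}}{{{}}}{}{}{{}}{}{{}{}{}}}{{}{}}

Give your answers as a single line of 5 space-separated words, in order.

String 1 '{}{}{{}}{}{}{}{{}}{{}{{}}{}}{}{}{{}}{}': depth seq [1 0 1 0 1 2 1 0 1 0 1 0 1 0 1 2 1 0 1 2 1 2 3 2 1 2 1 0 1 0 1 0 1 2 1 0 1 0]
  -> pairs=19 depth=3 groups=12 -> no
String 2 '{{{{}}{}}{{{}}{}{}}{{{}}{}{}{}}{}{}{{{}}}}{}': depth seq [1 2 3 4 3 2 3 2 1 2 3 4 3 2 3 2 3 2 1 2 3 4 3 2 3 2 3 2 3 2 1 2 1 2 1 2 3 4 3 2 1 0 1 0]
  -> pairs=22 depth=4 groups=2 -> no
String 3 '{}{}{}{}{}{}{{}}{}{}{}{}{{}{{}}{}}{{}{}}{}{}': depth seq [1 0 1 0 1 0 1 0 1 0 1 0 1 2 1 0 1 0 1 0 1 0 1 0 1 2 1 2 3 2 1 2 1 0 1 2 1 2 1 0 1 0 1 0]
  -> pairs=22 depth=3 groups=15 -> no
String 4 '{{{{{{{{{{}}}}}}}}}{}{}{}{}{}{}{}{}{}{}}': depth seq [1 2 3 4 5 6 7 8 9 10 9 8 7 6 5 4 3 2 1 2 1 2 1 2 1 2 1 2 1 2 1 2 1 2 1 2 1 2 1 0]
  -> pairs=20 depth=10 groups=1 -> yes
String 5 '{}{{}{{}}{{{}}}{}{}{{}}{}{{}{}{}}}{{}{}}': depth seq [1 0 1 2 1 2 3 2 1 2 3 4 3 2 1 2 1 2 1 2 3 2 1 2 1 2 3 2 3 2 3 2 1 0 1 2 1 2 1 0]
  -> pairs=20 depth=4 groups=3 -> no

Answer: no no no yes no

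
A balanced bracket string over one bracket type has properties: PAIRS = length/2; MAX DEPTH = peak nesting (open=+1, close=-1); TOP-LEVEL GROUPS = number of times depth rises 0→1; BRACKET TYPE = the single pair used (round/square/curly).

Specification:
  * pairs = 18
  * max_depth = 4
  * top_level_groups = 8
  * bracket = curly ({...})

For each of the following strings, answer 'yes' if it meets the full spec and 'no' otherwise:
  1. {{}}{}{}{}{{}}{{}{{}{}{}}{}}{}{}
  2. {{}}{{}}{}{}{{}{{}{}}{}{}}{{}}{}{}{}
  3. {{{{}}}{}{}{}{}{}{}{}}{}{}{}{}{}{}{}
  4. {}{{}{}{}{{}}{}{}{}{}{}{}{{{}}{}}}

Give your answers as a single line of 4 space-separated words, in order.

String 1 '{{}}{}{}{}{{}}{{}{{}{}{}}{}}{}{}': depth seq [1 2 1 0 1 0 1 0 1 0 1 2 1 0 1 2 1 2 3 2 3 2 3 2 1 2 1 0 1 0 1 0]
  -> pairs=16 depth=3 groups=8 -> no
String 2 '{{}}{{}}{}{}{{}{{}{}}{}{}}{{}}{}{}{}': depth seq [1 2 1 0 1 2 1 0 1 0 1 0 1 2 1 2 3 2 3 2 1 2 1 2 1 0 1 2 1 0 1 0 1 0 1 0]
  -> pairs=18 depth=3 groups=9 -> no
String 3 '{{{{}}}{}{}{}{}{}{}{}}{}{}{}{}{}{}{}': depth seq [1 2 3 4 3 2 1 2 1 2 1 2 1 2 1 2 1 2 1 2 1 0 1 0 1 0 1 0 1 0 1 0 1 0 1 0]
  -> pairs=18 depth=4 groups=8 -> yes
String 4 '{}{{}{}{}{{}}{}{}{}{}{}{}{{{}}{}}}': depth seq [1 0 1 2 1 2 1 2 1 2 3 2 1 2 1 2 1 2 1 2 1 2 1 2 1 2 3 4 3 2 3 2 1 0]
  -> pairs=17 depth=4 groups=2 -> no

Answer: no no yes no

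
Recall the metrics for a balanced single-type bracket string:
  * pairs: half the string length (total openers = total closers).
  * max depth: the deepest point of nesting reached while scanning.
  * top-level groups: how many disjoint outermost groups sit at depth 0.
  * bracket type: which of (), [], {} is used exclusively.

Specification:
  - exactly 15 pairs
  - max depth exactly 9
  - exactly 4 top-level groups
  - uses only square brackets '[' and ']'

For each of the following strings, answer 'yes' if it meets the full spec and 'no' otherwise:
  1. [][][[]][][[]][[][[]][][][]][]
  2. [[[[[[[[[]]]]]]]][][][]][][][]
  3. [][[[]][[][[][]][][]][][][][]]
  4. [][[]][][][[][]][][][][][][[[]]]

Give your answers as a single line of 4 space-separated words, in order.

String 1 '[][][[]][][[]][[][[]][][][]][]': depth seq [1 0 1 0 1 2 1 0 1 0 1 2 1 0 1 2 1 2 3 2 1 2 1 2 1 2 1 0 1 0]
  -> pairs=15 depth=3 groups=7 -> no
String 2 '[[[[[[[[[]]]]]]]][][][]][][][]': depth seq [1 2 3 4 5 6 7 8 9 8 7 6 5 4 3 2 1 2 1 2 1 2 1 0 1 0 1 0 1 0]
  -> pairs=15 depth=9 groups=4 -> yes
String 3 '[][[[]][[][[][]][][]][][][][]]': depth seq [1 0 1 2 3 2 1 2 3 2 3 4 3 4 3 2 3 2 3 2 1 2 1 2 1 2 1 2 1 0]
  -> pairs=15 depth=4 groups=2 -> no
String 4 '[][[]][][][[][]][][][][][][[[]]]': depth seq [1 0 1 2 1 0 1 0 1 0 1 2 1 2 1 0 1 0 1 0 1 0 1 0 1 0 1 2 3 2 1 0]
  -> pairs=16 depth=3 groups=11 -> no

Answer: no yes no no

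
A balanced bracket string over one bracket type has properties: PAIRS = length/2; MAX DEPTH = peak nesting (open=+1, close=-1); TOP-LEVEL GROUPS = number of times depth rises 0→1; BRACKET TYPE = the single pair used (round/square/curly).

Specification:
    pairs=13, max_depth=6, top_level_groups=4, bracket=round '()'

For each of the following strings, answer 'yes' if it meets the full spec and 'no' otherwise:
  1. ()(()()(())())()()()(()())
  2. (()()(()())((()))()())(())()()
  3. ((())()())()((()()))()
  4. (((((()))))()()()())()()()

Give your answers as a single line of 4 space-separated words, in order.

String 1 '()(()()(())())()()()(()())': depth seq [1 0 1 2 1 2 1 2 3 2 1 2 1 0 1 0 1 0 1 0 1 2 1 2 1 0]
  -> pairs=13 depth=3 groups=6 -> no
String 2 '(()()(()())((()))()())(())()()': depth seq [1 2 1 2 1 2 3 2 3 2 1 2 3 4 3 2 1 2 1 2 1 0 1 2 1 0 1 0 1 0]
  -> pairs=15 depth=4 groups=4 -> no
String 3 '((())()())()((()()))()': depth seq [1 2 3 2 1 2 1 2 1 0 1 0 1 2 3 2 3 2 1 0 1 0]
  -> pairs=11 depth=3 groups=4 -> no
String 4 '(((((()))))()()()())()()()': depth seq [1 2 3 4 5 6 5 4 3 2 1 2 1 2 1 2 1 2 1 0 1 0 1 0 1 0]
  -> pairs=13 depth=6 groups=4 -> yes

Answer: no no no yes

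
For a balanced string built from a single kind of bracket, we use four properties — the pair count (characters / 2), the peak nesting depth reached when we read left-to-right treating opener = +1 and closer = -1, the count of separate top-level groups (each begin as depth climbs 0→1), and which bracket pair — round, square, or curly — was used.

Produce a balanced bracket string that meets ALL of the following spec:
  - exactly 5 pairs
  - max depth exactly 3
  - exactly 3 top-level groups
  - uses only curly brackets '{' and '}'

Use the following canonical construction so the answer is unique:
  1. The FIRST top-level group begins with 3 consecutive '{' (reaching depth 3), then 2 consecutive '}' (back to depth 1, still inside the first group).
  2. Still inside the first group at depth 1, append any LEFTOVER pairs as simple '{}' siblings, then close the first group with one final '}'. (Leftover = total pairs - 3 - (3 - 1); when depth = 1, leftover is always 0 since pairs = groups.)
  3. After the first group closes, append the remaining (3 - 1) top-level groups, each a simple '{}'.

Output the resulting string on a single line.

Answer: {{{}}}{}{}

Derivation:
Spec: pairs=5 depth=3 groups=3
Leftover pairs = 5 - 3 - (3-1) = 0
First group: deep chain of depth 3 + 0 sibling pairs
Remaining 2 groups: simple '{}' each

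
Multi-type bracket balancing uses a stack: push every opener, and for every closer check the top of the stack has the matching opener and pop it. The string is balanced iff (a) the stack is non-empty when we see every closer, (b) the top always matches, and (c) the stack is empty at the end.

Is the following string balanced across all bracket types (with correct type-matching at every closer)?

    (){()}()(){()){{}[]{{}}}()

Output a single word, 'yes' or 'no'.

Answer: no

Derivation:
pos 0: push '('; stack = (
pos 1: ')' matches '('; pop; stack = (empty)
pos 2: push '{'; stack = {
pos 3: push '('; stack = {(
pos 4: ')' matches '('; pop; stack = {
pos 5: '}' matches '{'; pop; stack = (empty)
pos 6: push '('; stack = (
pos 7: ')' matches '('; pop; stack = (empty)
pos 8: push '('; stack = (
pos 9: ')' matches '('; pop; stack = (empty)
pos 10: push '{'; stack = {
pos 11: push '('; stack = {(
pos 12: ')' matches '('; pop; stack = {
pos 13: saw closer ')' but top of stack is '{' (expected '}') → INVALID
Verdict: type mismatch at position 13: ')' closes '{' → no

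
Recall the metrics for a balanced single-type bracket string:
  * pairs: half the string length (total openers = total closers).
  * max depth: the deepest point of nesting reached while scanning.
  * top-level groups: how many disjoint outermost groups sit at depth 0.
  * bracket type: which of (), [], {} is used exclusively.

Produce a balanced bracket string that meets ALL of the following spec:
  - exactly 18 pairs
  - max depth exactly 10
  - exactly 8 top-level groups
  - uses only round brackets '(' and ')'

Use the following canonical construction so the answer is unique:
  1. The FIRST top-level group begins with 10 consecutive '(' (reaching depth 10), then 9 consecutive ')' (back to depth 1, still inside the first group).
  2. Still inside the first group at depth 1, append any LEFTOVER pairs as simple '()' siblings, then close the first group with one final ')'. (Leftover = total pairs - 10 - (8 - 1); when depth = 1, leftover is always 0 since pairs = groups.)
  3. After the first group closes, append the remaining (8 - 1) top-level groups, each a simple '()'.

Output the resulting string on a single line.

Spec: pairs=18 depth=10 groups=8
Leftover pairs = 18 - 10 - (8-1) = 1
First group: deep chain of depth 10 + 1 sibling pairs
Remaining 7 groups: simple '()' each

Answer: (((((((((()))))))))())()()()()()()()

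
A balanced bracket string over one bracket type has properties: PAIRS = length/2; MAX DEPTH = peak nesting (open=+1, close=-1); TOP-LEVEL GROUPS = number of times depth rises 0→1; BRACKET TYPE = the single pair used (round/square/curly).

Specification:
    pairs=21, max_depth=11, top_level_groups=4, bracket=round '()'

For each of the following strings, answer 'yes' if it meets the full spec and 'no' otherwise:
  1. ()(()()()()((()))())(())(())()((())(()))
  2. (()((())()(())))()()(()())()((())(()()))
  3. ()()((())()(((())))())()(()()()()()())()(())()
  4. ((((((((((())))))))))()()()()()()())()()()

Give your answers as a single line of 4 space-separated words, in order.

Answer: no no no yes

Derivation:
String 1 '()(()()()()((()))())(())(())()((())(()))': depth seq [1 0 1 2 1 2 1 2 1 2 1 2 3 4 3 2 1 2 1 0 1 2 1 0 1 2 1 0 1 0 1 2 3 2 1 2 3 2 1 0]
  -> pairs=20 depth=4 groups=6 -> no
String 2 '(()((())()(())))()()(()())()((())(()()))': depth seq [1 2 1 2 3 4 3 2 3 2 3 4 3 2 1 0 1 0 1 0 1 2 1 2 1 0 1 0 1 2 3 2 1 2 3 2 3 2 1 0]
  -> pairs=20 depth=4 groups=6 -> no
String 3 '()()((())()(((())))())()(()()()()()())()(())()': depth seq [1 0 1 0 1 2 3 2 1 2 1 2 3 4 5 4 3 2 1 2 1 0 1 0 1 2 1 2 1 2 1 2 1 2 1 2 1 0 1 0 1 2 1 0 1 0]
  -> pairs=23 depth=5 groups=8 -> no
String 4 '((((((((((())))))))))()()()()()()())()()()': depth seq [1 2 3 4 5 6 7 8 9 10 11 10 9 8 7 6 5 4 3 2 1 2 1 2 1 2 1 2 1 2 1 2 1 2 1 0 1 0 1 0 1 0]
  -> pairs=21 depth=11 groups=4 -> yes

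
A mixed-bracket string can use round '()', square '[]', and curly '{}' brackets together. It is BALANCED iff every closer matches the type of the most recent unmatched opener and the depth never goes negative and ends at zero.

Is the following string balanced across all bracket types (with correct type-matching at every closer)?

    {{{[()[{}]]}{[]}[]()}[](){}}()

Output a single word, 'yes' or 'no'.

Answer: yes

Derivation:
pos 0: push '{'; stack = {
pos 1: push '{'; stack = {{
pos 2: push '{'; stack = {{{
pos 3: push '['; stack = {{{[
pos 4: push '('; stack = {{{[(
pos 5: ')' matches '('; pop; stack = {{{[
pos 6: push '['; stack = {{{[[
pos 7: push '{'; stack = {{{[[{
pos 8: '}' matches '{'; pop; stack = {{{[[
pos 9: ']' matches '['; pop; stack = {{{[
pos 10: ']' matches '['; pop; stack = {{{
pos 11: '}' matches '{'; pop; stack = {{
pos 12: push '{'; stack = {{{
pos 13: push '['; stack = {{{[
pos 14: ']' matches '['; pop; stack = {{{
pos 15: '}' matches '{'; pop; stack = {{
pos 16: push '['; stack = {{[
pos 17: ']' matches '['; pop; stack = {{
pos 18: push '('; stack = {{(
pos 19: ')' matches '('; pop; stack = {{
pos 20: '}' matches '{'; pop; stack = {
pos 21: push '['; stack = {[
pos 22: ']' matches '['; pop; stack = {
pos 23: push '('; stack = {(
pos 24: ')' matches '('; pop; stack = {
pos 25: push '{'; stack = {{
pos 26: '}' matches '{'; pop; stack = {
pos 27: '}' matches '{'; pop; stack = (empty)
pos 28: push '('; stack = (
pos 29: ')' matches '('; pop; stack = (empty)
end: stack empty → VALID
Verdict: properly nested → yes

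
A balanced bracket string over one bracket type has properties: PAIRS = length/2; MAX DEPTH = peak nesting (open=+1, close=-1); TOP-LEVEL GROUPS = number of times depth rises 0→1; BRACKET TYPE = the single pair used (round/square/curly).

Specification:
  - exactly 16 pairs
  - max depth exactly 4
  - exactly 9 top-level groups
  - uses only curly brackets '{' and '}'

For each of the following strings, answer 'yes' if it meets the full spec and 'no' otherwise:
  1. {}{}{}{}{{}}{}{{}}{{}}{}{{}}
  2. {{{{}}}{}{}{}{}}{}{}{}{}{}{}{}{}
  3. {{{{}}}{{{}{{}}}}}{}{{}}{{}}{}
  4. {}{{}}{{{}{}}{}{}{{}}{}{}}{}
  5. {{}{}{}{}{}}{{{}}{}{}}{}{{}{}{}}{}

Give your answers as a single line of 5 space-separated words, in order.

Answer: no yes no no no

Derivation:
String 1 '{}{}{}{}{{}}{}{{}}{{}}{}{{}}': depth seq [1 0 1 0 1 0 1 0 1 2 1 0 1 0 1 2 1 0 1 2 1 0 1 0 1 2 1 0]
  -> pairs=14 depth=2 groups=10 -> no
String 2 '{{{{}}}{}{}{}{}}{}{}{}{}{}{}{}{}': depth seq [1 2 3 4 3 2 1 2 1 2 1 2 1 2 1 0 1 0 1 0 1 0 1 0 1 0 1 0 1 0 1 0]
  -> pairs=16 depth=4 groups=9 -> yes
String 3 '{{{{}}}{{{}{{}}}}}{}{{}}{{}}{}': depth seq [1 2 3 4 3 2 1 2 3 4 3 4 5 4 3 2 1 0 1 0 1 2 1 0 1 2 1 0 1 0]
  -> pairs=15 depth=5 groups=5 -> no
String 4 '{}{{}}{{{}{}}{}{}{{}}{}{}}{}': depth seq [1 0 1 2 1 0 1 2 3 2 3 2 1 2 1 2 1 2 3 2 1 2 1 2 1 0 1 0]
  -> pairs=14 depth=3 groups=4 -> no
String 5 '{{}{}{}{}{}}{{{}}{}{}}{}{{}{}{}}{}': depth seq [1 2 1 2 1 2 1 2 1 2 1 0 1 2 3 2 1 2 1 2 1 0 1 0 1 2 1 2 1 2 1 0 1 0]
  -> pairs=17 depth=3 groups=5 -> no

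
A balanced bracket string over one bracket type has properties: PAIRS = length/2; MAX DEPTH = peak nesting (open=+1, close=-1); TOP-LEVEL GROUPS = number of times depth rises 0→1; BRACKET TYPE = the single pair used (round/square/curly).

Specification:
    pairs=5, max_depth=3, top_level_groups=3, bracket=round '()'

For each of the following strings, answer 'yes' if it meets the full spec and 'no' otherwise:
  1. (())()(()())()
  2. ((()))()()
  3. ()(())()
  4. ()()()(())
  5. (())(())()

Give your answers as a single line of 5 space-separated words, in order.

Answer: no yes no no no

Derivation:
String 1 '(())()(()())()': depth seq [1 2 1 0 1 0 1 2 1 2 1 0 1 0]
  -> pairs=7 depth=2 groups=4 -> no
String 2 '((()))()()': depth seq [1 2 3 2 1 0 1 0 1 0]
  -> pairs=5 depth=3 groups=3 -> yes
String 3 '()(())()': depth seq [1 0 1 2 1 0 1 0]
  -> pairs=4 depth=2 groups=3 -> no
String 4 '()()()(())': depth seq [1 0 1 0 1 0 1 2 1 0]
  -> pairs=5 depth=2 groups=4 -> no
String 5 '(())(())()': depth seq [1 2 1 0 1 2 1 0 1 0]
  -> pairs=5 depth=2 groups=3 -> no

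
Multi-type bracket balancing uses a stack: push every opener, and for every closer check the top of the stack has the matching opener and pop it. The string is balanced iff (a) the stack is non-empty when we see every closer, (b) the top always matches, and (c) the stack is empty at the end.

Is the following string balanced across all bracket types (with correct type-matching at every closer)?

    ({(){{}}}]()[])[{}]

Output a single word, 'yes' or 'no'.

pos 0: push '('; stack = (
pos 1: push '{'; stack = ({
pos 2: push '('; stack = ({(
pos 3: ')' matches '('; pop; stack = ({
pos 4: push '{'; stack = ({{
pos 5: push '{'; stack = ({{{
pos 6: '}' matches '{'; pop; stack = ({{
pos 7: '}' matches '{'; pop; stack = ({
pos 8: '}' matches '{'; pop; stack = (
pos 9: saw closer ']' but top of stack is '(' (expected ')') → INVALID
Verdict: type mismatch at position 9: ']' closes '(' → no

Answer: no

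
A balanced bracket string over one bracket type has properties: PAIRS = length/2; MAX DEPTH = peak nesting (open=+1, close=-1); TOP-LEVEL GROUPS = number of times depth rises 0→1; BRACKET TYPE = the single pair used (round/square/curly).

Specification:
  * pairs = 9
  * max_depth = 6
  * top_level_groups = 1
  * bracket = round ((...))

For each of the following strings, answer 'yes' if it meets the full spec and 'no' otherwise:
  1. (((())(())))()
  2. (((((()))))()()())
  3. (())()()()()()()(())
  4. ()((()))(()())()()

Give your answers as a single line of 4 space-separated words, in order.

String 1 '(((())(())))()': depth seq [1 2 3 4 3 2 3 4 3 2 1 0 1 0]
  -> pairs=7 depth=4 groups=2 -> no
String 2 '(((((()))))()()())': depth seq [1 2 3 4 5 6 5 4 3 2 1 2 1 2 1 2 1 0]
  -> pairs=9 depth=6 groups=1 -> yes
String 3 '(())()()()()()()(())': depth seq [1 2 1 0 1 0 1 0 1 0 1 0 1 0 1 0 1 2 1 0]
  -> pairs=10 depth=2 groups=8 -> no
String 4 '()((()))(()())()()': depth seq [1 0 1 2 3 2 1 0 1 2 1 2 1 0 1 0 1 0]
  -> pairs=9 depth=3 groups=5 -> no

Answer: no yes no no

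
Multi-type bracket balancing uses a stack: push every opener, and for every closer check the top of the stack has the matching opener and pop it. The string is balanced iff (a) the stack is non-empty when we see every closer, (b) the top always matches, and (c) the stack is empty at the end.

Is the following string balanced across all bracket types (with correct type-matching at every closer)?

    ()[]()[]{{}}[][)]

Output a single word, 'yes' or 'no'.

pos 0: push '('; stack = (
pos 1: ')' matches '('; pop; stack = (empty)
pos 2: push '['; stack = [
pos 3: ']' matches '['; pop; stack = (empty)
pos 4: push '('; stack = (
pos 5: ')' matches '('; pop; stack = (empty)
pos 6: push '['; stack = [
pos 7: ']' matches '['; pop; stack = (empty)
pos 8: push '{'; stack = {
pos 9: push '{'; stack = {{
pos 10: '}' matches '{'; pop; stack = {
pos 11: '}' matches '{'; pop; stack = (empty)
pos 12: push '['; stack = [
pos 13: ']' matches '['; pop; stack = (empty)
pos 14: push '['; stack = [
pos 15: saw closer ')' but top of stack is '[' (expected ']') → INVALID
Verdict: type mismatch at position 15: ')' closes '[' → no

Answer: no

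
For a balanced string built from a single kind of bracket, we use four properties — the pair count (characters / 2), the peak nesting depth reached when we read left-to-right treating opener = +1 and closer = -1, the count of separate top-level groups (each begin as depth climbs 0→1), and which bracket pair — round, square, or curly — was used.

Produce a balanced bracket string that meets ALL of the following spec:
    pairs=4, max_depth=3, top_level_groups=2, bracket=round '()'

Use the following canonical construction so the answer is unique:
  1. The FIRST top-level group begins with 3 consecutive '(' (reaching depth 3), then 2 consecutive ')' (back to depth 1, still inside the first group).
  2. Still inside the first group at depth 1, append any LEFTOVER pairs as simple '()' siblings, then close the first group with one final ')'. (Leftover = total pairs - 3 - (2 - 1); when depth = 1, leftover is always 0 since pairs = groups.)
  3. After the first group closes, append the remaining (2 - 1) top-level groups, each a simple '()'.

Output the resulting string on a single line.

Spec: pairs=4 depth=3 groups=2
Leftover pairs = 4 - 3 - (2-1) = 0
First group: deep chain of depth 3 + 0 sibling pairs
Remaining 1 groups: simple '()' each

Answer: ((()))()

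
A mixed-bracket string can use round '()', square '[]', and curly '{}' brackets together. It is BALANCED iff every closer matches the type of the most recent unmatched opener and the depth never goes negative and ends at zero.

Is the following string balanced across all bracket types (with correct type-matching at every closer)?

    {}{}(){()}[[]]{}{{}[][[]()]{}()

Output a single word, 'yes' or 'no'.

pos 0: push '{'; stack = {
pos 1: '}' matches '{'; pop; stack = (empty)
pos 2: push '{'; stack = {
pos 3: '}' matches '{'; pop; stack = (empty)
pos 4: push '('; stack = (
pos 5: ')' matches '('; pop; stack = (empty)
pos 6: push '{'; stack = {
pos 7: push '('; stack = {(
pos 8: ')' matches '('; pop; stack = {
pos 9: '}' matches '{'; pop; stack = (empty)
pos 10: push '['; stack = [
pos 11: push '['; stack = [[
pos 12: ']' matches '['; pop; stack = [
pos 13: ']' matches '['; pop; stack = (empty)
pos 14: push '{'; stack = {
pos 15: '}' matches '{'; pop; stack = (empty)
pos 16: push '{'; stack = {
pos 17: push '{'; stack = {{
pos 18: '}' matches '{'; pop; stack = {
pos 19: push '['; stack = {[
pos 20: ']' matches '['; pop; stack = {
pos 21: push '['; stack = {[
pos 22: push '['; stack = {[[
pos 23: ']' matches '['; pop; stack = {[
pos 24: push '('; stack = {[(
pos 25: ')' matches '('; pop; stack = {[
pos 26: ']' matches '['; pop; stack = {
pos 27: push '{'; stack = {{
pos 28: '}' matches '{'; pop; stack = {
pos 29: push '('; stack = {(
pos 30: ')' matches '('; pop; stack = {
end: stack still non-empty ({) → INVALID
Verdict: unclosed openers at end: { → no

Answer: no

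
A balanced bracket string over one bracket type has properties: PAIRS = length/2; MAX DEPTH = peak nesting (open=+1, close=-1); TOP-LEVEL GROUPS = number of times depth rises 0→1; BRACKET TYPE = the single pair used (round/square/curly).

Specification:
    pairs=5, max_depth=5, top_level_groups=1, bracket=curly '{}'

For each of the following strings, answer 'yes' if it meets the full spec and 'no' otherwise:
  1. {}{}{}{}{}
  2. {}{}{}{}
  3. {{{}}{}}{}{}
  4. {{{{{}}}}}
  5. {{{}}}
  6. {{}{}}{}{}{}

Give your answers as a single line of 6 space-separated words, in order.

String 1 '{}{}{}{}{}': depth seq [1 0 1 0 1 0 1 0 1 0]
  -> pairs=5 depth=1 groups=5 -> no
String 2 '{}{}{}{}': depth seq [1 0 1 0 1 0 1 0]
  -> pairs=4 depth=1 groups=4 -> no
String 3 '{{{}}{}}{}{}': depth seq [1 2 3 2 1 2 1 0 1 0 1 0]
  -> pairs=6 depth=3 groups=3 -> no
String 4 '{{{{{}}}}}': depth seq [1 2 3 4 5 4 3 2 1 0]
  -> pairs=5 depth=5 groups=1 -> yes
String 5 '{{{}}}': depth seq [1 2 3 2 1 0]
  -> pairs=3 depth=3 groups=1 -> no
String 6 '{{}{}}{}{}{}': depth seq [1 2 1 2 1 0 1 0 1 0 1 0]
  -> pairs=6 depth=2 groups=4 -> no

Answer: no no no yes no no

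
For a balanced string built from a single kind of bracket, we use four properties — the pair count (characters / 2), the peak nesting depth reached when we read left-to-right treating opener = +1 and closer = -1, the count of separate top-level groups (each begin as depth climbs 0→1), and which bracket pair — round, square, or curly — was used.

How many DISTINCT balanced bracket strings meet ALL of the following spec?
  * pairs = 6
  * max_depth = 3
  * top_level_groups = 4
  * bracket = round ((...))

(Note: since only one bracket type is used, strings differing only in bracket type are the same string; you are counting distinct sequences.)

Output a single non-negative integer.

Spec: pairs=6 depth=3 groups=4
Count(depth <= 3) = 14
Count(depth <= 2) = 10
Count(depth == 3) = 14 - 10 = 4

Answer: 4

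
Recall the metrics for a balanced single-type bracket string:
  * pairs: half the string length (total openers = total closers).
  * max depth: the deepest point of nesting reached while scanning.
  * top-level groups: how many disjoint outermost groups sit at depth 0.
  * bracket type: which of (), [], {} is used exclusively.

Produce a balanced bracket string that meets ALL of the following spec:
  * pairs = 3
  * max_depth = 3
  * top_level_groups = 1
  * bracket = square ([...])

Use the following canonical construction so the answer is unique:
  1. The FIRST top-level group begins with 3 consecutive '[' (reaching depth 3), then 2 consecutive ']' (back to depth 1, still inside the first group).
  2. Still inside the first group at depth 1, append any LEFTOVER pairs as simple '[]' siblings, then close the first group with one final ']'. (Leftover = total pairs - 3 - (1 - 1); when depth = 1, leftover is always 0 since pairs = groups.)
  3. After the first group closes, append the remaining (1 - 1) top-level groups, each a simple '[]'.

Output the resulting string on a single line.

Spec: pairs=3 depth=3 groups=1
Leftover pairs = 3 - 3 - (1-1) = 0
First group: deep chain of depth 3 + 0 sibling pairs
Remaining 0 groups: simple '[]' each

Answer: [[[]]]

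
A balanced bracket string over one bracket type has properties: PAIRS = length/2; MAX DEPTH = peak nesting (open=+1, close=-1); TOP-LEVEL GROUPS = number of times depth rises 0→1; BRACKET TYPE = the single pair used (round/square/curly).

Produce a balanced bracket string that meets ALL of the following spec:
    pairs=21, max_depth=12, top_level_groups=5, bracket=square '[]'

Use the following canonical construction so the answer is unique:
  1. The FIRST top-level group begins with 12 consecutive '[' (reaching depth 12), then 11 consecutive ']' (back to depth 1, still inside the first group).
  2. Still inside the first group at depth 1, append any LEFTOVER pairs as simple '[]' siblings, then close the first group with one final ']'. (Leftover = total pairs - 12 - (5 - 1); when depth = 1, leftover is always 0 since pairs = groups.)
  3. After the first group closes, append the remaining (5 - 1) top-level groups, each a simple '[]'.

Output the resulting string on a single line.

Spec: pairs=21 depth=12 groups=5
Leftover pairs = 21 - 12 - (5-1) = 5
First group: deep chain of depth 12 + 5 sibling pairs
Remaining 4 groups: simple '[]' each

Answer: [[[[[[[[[[[[]]]]]]]]]]][][][][][]][][][][]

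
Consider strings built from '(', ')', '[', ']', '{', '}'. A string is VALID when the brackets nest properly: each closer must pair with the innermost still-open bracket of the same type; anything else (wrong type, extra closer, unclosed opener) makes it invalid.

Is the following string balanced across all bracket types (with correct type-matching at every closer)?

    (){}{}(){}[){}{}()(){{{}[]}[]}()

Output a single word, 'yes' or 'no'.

Answer: no

Derivation:
pos 0: push '('; stack = (
pos 1: ')' matches '('; pop; stack = (empty)
pos 2: push '{'; stack = {
pos 3: '}' matches '{'; pop; stack = (empty)
pos 4: push '{'; stack = {
pos 5: '}' matches '{'; pop; stack = (empty)
pos 6: push '('; stack = (
pos 7: ')' matches '('; pop; stack = (empty)
pos 8: push '{'; stack = {
pos 9: '}' matches '{'; pop; stack = (empty)
pos 10: push '['; stack = [
pos 11: saw closer ')' but top of stack is '[' (expected ']') → INVALID
Verdict: type mismatch at position 11: ')' closes '[' → no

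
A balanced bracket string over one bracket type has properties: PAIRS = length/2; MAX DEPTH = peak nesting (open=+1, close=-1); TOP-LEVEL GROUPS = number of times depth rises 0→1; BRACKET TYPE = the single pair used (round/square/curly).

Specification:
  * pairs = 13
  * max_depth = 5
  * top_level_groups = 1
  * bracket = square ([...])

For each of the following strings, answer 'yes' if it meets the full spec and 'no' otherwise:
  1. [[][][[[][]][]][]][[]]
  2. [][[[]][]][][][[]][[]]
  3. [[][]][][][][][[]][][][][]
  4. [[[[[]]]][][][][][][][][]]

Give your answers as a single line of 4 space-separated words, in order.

String 1 '[[][][[[][]][]][]][[]]': depth seq [1 2 1 2 1 2 3 4 3 4 3 2 3 2 1 2 1 0 1 2 1 0]
  -> pairs=11 depth=4 groups=2 -> no
String 2 '[][[[]][]][][][[]][[]]': depth seq [1 0 1 2 3 2 1 2 1 0 1 0 1 0 1 2 1 0 1 2 1 0]
  -> pairs=11 depth=3 groups=6 -> no
String 3 '[[][]][][][][][[]][][][][]': depth seq [1 2 1 2 1 0 1 0 1 0 1 0 1 0 1 2 1 0 1 0 1 0 1 0 1 0]
  -> pairs=13 depth=2 groups=10 -> no
String 4 '[[[[[]]]][][][][][][][][]]': depth seq [1 2 3 4 5 4 3 2 1 2 1 2 1 2 1 2 1 2 1 2 1 2 1 2 1 0]
  -> pairs=13 depth=5 groups=1 -> yes

Answer: no no no yes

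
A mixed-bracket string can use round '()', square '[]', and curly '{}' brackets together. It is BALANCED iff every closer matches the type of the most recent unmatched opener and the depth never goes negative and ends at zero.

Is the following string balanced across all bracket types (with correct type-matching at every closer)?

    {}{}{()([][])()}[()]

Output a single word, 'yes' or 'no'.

Answer: yes

Derivation:
pos 0: push '{'; stack = {
pos 1: '}' matches '{'; pop; stack = (empty)
pos 2: push '{'; stack = {
pos 3: '}' matches '{'; pop; stack = (empty)
pos 4: push '{'; stack = {
pos 5: push '('; stack = {(
pos 6: ')' matches '('; pop; stack = {
pos 7: push '('; stack = {(
pos 8: push '['; stack = {([
pos 9: ']' matches '['; pop; stack = {(
pos 10: push '['; stack = {([
pos 11: ']' matches '['; pop; stack = {(
pos 12: ')' matches '('; pop; stack = {
pos 13: push '('; stack = {(
pos 14: ')' matches '('; pop; stack = {
pos 15: '}' matches '{'; pop; stack = (empty)
pos 16: push '['; stack = [
pos 17: push '('; stack = [(
pos 18: ')' matches '('; pop; stack = [
pos 19: ']' matches '['; pop; stack = (empty)
end: stack empty → VALID
Verdict: properly nested → yes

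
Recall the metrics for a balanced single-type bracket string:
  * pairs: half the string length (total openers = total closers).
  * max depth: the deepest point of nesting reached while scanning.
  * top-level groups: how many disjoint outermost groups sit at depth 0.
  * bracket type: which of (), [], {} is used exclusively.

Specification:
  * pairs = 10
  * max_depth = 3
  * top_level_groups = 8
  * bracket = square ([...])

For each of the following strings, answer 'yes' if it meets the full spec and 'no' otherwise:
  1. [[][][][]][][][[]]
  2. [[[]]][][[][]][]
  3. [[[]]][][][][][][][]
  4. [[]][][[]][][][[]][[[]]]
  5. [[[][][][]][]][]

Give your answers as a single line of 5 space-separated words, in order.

Answer: no no yes no no

Derivation:
String 1 '[[][][][]][][][[]]': depth seq [1 2 1 2 1 2 1 2 1 0 1 0 1 0 1 2 1 0]
  -> pairs=9 depth=2 groups=4 -> no
String 2 '[[[]]][][[][]][]': depth seq [1 2 3 2 1 0 1 0 1 2 1 2 1 0 1 0]
  -> pairs=8 depth=3 groups=4 -> no
String 3 '[[[]]][][][][][][][]': depth seq [1 2 3 2 1 0 1 0 1 0 1 0 1 0 1 0 1 0 1 0]
  -> pairs=10 depth=3 groups=8 -> yes
String 4 '[[]][][[]][][][[]][[[]]]': depth seq [1 2 1 0 1 0 1 2 1 0 1 0 1 0 1 2 1 0 1 2 3 2 1 0]
  -> pairs=12 depth=3 groups=7 -> no
String 5 '[[[][][][]][]][]': depth seq [1 2 3 2 3 2 3 2 3 2 1 2 1 0 1 0]
  -> pairs=8 depth=3 groups=2 -> no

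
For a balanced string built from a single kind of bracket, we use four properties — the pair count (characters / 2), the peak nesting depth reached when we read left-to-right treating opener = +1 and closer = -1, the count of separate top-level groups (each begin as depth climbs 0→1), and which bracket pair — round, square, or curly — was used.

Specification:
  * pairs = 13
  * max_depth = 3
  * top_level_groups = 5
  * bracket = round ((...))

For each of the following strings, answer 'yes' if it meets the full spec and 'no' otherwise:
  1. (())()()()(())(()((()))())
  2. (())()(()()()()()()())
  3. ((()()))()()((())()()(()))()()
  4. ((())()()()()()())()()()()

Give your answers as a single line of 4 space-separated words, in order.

String 1 '(())()()()(())(()((()))())': depth seq [1 2 1 0 1 0 1 0 1 0 1 2 1 0 1 2 1 2 3 4 3 2 1 2 1 0]
  -> pairs=13 depth=4 groups=6 -> no
String 2 '(())()(()()()()()()())': depth seq [1 2 1 0 1 0 1 2 1 2 1 2 1 2 1 2 1 2 1 2 1 0]
  -> pairs=11 depth=2 groups=3 -> no
String 3 '((()()))()()((())()()(()))()()': depth seq [1 2 3 2 3 2 1 0 1 0 1 0 1 2 3 2 1 2 1 2 1 2 3 2 1 0 1 0 1 0]
  -> pairs=15 depth=3 groups=6 -> no
String 4 '((())()()()()()())()()()()': depth seq [1 2 3 2 1 2 1 2 1 2 1 2 1 2 1 2 1 0 1 0 1 0 1 0 1 0]
  -> pairs=13 depth=3 groups=5 -> yes

Answer: no no no yes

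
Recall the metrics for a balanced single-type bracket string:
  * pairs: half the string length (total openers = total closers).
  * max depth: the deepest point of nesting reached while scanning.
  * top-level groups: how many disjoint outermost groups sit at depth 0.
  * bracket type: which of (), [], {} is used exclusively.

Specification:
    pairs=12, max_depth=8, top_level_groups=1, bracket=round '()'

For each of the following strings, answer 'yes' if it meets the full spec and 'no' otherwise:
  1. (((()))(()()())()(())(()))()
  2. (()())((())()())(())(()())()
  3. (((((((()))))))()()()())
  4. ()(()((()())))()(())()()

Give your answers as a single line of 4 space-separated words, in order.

String 1 '(((()))(()()())()(())(()))()': depth seq [1 2 3 4 3 2 1 2 3 2 3 2 3 2 1 2 1 2 3 2 1 2 3 2 1 0 1 0]
  -> pairs=14 depth=4 groups=2 -> no
String 2 '(()())((())()())(())(()())()': depth seq [1 2 1 2 1 0 1 2 3 2 1 2 1 2 1 0 1 2 1 0 1 2 1 2 1 0 1 0]
  -> pairs=14 depth=3 groups=5 -> no
String 3 '(((((((()))))))()()()())': depth seq [1 2 3 4 5 6 7 8 7 6 5 4 3 2 1 2 1 2 1 2 1 2 1 0]
  -> pairs=12 depth=8 groups=1 -> yes
String 4 '()(()((()())))()(())()()': depth seq [1 0 1 2 1 2 3 4 3 4 3 2 1 0 1 0 1 2 1 0 1 0 1 0]
  -> pairs=12 depth=4 groups=6 -> no

Answer: no no yes no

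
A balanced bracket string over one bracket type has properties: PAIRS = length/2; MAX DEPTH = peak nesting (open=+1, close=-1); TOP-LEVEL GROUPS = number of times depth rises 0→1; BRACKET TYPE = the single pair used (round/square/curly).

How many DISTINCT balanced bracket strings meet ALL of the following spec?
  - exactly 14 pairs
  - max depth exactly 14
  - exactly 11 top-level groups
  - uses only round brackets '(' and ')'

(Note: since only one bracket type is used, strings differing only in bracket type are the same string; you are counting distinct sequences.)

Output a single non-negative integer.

Spec: pairs=14 depth=14 groups=11
Count(depth <= 14) = 440
Count(depth <= 13) = 440
Count(depth == 14) = 440 - 440 = 0

Answer: 0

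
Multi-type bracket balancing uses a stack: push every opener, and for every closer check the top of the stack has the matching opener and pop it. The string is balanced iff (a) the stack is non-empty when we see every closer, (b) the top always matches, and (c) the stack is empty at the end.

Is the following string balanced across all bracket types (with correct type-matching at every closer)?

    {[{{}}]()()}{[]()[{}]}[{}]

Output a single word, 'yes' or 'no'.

pos 0: push '{'; stack = {
pos 1: push '['; stack = {[
pos 2: push '{'; stack = {[{
pos 3: push '{'; stack = {[{{
pos 4: '}' matches '{'; pop; stack = {[{
pos 5: '}' matches '{'; pop; stack = {[
pos 6: ']' matches '['; pop; stack = {
pos 7: push '('; stack = {(
pos 8: ')' matches '('; pop; stack = {
pos 9: push '('; stack = {(
pos 10: ')' matches '('; pop; stack = {
pos 11: '}' matches '{'; pop; stack = (empty)
pos 12: push '{'; stack = {
pos 13: push '['; stack = {[
pos 14: ']' matches '['; pop; stack = {
pos 15: push '('; stack = {(
pos 16: ')' matches '('; pop; stack = {
pos 17: push '['; stack = {[
pos 18: push '{'; stack = {[{
pos 19: '}' matches '{'; pop; stack = {[
pos 20: ']' matches '['; pop; stack = {
pos 21: '}' matches '{'; pop; stack = (empty)
pos 22: push '['; stack = [
pos 23: push '{'; stack = [{
pos 24: '}' matches '{'; pop; stack = [
pos 25: ']' matches '['; pop; stack = (empty)
end: stack empty → VALID
Verdict: properly nested → yes

Answer: yes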